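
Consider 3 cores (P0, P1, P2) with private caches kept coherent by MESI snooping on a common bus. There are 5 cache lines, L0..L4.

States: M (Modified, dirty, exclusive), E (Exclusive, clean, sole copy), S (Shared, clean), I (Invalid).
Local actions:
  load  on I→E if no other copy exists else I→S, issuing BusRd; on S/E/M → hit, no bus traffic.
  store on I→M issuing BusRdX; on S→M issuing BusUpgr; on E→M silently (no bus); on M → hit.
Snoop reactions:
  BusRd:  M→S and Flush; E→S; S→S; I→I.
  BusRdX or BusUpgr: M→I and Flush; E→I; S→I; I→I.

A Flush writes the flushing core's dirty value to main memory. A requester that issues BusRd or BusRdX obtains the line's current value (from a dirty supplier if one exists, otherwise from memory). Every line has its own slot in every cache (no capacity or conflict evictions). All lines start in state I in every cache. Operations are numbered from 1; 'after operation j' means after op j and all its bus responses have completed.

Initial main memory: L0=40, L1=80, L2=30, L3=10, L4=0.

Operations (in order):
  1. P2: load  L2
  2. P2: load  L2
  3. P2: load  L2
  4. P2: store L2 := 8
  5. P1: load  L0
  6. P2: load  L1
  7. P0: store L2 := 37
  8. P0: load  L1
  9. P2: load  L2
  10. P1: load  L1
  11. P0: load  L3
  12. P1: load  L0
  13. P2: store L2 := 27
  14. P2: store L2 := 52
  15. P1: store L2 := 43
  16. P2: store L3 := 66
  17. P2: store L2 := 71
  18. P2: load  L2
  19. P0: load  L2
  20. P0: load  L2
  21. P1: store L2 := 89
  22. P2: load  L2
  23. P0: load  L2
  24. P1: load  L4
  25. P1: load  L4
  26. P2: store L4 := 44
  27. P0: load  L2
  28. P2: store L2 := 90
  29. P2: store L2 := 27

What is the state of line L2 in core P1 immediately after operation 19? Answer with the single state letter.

step 1: P2: load  L2  ⟶  IIE  (L2)  txn=BusRd  M[L2]=30
step 2: P2: load  L2  ⟶  IIE  (L2)  txn=∅  M[L2]=30
step 3: P2: load  L2  ⟶  IIE  (L2)  txn=∅  M[L2]=30
step 4: P2: store L2 := 8  ⟶  IIM  (L2)  txn=∅  M[L2]=30
step 5: P1: load  L0  ⟶  IEI  (L0)  txn=BusRd  M[L0]=40
step 6: P2: load  L1  ⟶  IIE  (L1)  txn=BusRd  M[L1]=80
step 7: P0: store L2 := 37  ⟶  MII  (L2)  txn=BusRdX+Flush  M[L2]=8
step 8: P0: load  L1  ⟶  SIS  (L1)  txn=BusRd  M[L1]=80
step 9: P2: load  L2  ⟶  SIS  (L2)  txn=BusRd+Flush  M[L2]=37
step 10: P1: load  L1  ⟶  SSS  (L1)  txn=BusRd  M[L1]=80
step 11: P0: load  L3  ⟶  EII  (L3)  txn=BusRd  M[L3]=10
step 12: P1: load  L0  ⟶  IEI  (L0)  txn=∅  M[L0]=40
step 13: P2: store L2 := 27  ⟶  IIM  (L2)  txn=BusUpgr  M[L2]=37
step 14: P2: store L2 := 52  ⟶  IIM  (L2)  txn=∅  M[L2]=37
step 15: P1: store L2 := 43  ⟶  IMI  (L2)  txn=BusRdX+Flush  M[L2]=52
step 16: P2: store L3 := 66  ⟶  IIM  (L3)  txn=BusRdX  M[L3]=10
step 17: P2: store L2 := 71  ⟶  IIM  (L2)  txn=BusRdX+Flush  M[L2]=43
step 18: P2: load  L2  ⟶  IIM  (L2)  txn=∅  M[L2]=43
step 19: P0: load  L2  ⟶  SIS  (L2)  txn=BusRd+Flush  M[L2]=71
step 20: P0: load  L2  ⟶  SIS  (L2)  txn=∅  M[L2]=71
step 21: P1: store L2 := 89  ⟶  IMI  (L2)  txn=BusRdX  M[L2]=71
step 22: P2: load  L2  ⟶  ISS  (L2)  txn=BusRd+Flush  M[L2]=89
step 23: P0: load  L2  ⟶  SSS  (L2)  txn=BusRd  M[L2]=89
step 24: P1: load  L4  ⟶  IEI  (L4)  txn=BusRd  M[L4]=0
step 25: P1: load  L4  ⟶  IEI  (L4)  txn=∅  M[L4]=0
step 26: P2: store L4 := 44  ⟶  IIM  (L4)  txn=BusRdX  M[L4]=0
step 27: P0: load  L2  ⟶  SSS  (L2)  txn=∅  M[L2]=89
step 28: P2: store L2 := 90  ⟶  IIM  (L2)  txn=BusUpgr  M[L2]=89
step 29: P2: store L2 := 27  ⟶  IIM  (L2)  txn=∅  M[L2]=89

state = I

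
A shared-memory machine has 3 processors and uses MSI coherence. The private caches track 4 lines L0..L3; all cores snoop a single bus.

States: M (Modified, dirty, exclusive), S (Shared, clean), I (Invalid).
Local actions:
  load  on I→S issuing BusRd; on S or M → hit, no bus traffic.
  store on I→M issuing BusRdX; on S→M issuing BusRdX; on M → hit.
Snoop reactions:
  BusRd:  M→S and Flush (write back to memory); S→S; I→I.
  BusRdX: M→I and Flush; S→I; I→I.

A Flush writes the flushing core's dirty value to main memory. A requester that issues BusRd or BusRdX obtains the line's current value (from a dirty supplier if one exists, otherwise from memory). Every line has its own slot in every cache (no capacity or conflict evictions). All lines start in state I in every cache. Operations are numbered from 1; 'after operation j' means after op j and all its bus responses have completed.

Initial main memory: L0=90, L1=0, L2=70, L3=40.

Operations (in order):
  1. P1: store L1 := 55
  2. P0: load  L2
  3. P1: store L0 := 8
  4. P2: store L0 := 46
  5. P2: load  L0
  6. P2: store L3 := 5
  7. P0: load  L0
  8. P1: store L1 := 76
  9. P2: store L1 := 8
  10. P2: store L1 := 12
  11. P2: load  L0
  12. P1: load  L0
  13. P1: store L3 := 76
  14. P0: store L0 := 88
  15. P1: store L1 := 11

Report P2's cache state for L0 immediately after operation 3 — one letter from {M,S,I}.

  op1 P1: store L1 := 55 → I/M/I on L1; bus BusRdX; mem=0
  op2 P0: load  L2 → S/I/I on L2; bus BusRd; mem=70
  op3 P1: store L0 := 8 → I/M/I on L0; bus BusRdX; mem=90
  op4 P2: store L0 := 46 → I/I/M on L0; bus BusRdX Flush; mem=8
  op5 P2: load  L0 → I/I/M on L0; bus (none); mem=8
  op6 P2: store L3 := 5 → I/I/M on L3; bus BusRdX; mem=40
  op7 P0: load  L0 → S/I/S on L0; bus BusRd Flush; mem=46
  op8 P1: store L1 := 76 → I/M/I on L1; bus (none); mem=0
  op9 P2: store L1 := 8 → I/I/M on L1; bus BusRdX Flush; mem=76
  op10 P2: store L1 := 12 → I/I/M on L1; bus (none); mem=76
  op11 P2: load  L0 → S/I/S on L0; bus (none); mem=46
  op12 P1: load  L0 → S/S/S on L0; bus BusRd; mem=46
  op13 P1: store L3 := 76 → I/M/I on L3; bus BusRdX Flush; mem=5
  op14 P0: store L0 := 88 → M/I/I on L0; bus BusRdX; mem=46
  op15 P1: store L1 := 11 → I/M/I on L1; bus BusRdX Flush; mem=12

state = I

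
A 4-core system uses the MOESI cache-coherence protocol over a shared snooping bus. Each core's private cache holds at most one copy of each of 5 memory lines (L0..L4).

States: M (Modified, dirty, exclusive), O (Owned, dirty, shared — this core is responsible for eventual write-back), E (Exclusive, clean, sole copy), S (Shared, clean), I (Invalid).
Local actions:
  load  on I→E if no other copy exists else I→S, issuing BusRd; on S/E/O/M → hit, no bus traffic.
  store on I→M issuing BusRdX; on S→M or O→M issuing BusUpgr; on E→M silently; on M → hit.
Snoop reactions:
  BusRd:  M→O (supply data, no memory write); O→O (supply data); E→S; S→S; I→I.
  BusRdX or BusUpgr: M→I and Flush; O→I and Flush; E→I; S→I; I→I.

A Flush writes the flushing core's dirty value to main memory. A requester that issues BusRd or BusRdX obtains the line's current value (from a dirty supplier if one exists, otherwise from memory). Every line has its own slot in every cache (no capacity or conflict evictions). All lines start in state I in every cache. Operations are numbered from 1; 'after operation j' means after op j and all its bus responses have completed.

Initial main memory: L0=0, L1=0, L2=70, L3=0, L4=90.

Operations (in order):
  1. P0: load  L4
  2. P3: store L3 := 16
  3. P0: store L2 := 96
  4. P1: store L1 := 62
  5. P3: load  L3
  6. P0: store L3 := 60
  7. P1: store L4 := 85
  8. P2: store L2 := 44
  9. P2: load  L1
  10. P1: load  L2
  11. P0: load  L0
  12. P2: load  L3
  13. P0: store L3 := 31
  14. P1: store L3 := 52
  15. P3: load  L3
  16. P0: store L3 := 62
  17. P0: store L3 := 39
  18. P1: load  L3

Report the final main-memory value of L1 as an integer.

1. P0: load  L4  bus=[BusRd]  L4: P0=E P1=I P2=I P3=I  mem[L4]=90
2. P3: store L3 := 16  bus=[BusRdX]  L3: P0=I P1=I P2=I P3=M  mem[L3]=0
3. P0: store L2 := 96  bus=[BusRdX]  L2: P0=M P1=I P2=I P3=I  mem[L2]=70
4. P1: store L1 := 62  bus=[BusRdX]  L1: P0=I P1=M P2=I P3=I  mem[L1]=0
5. P3: load  L3  bus=[-]  L3: P0=I P1=I P2=I P3=M  mem[L3]=0
6. P0: store L3 := 60  bus=[BusRdX,Flush]  L3: P0=M P1=I P2=I P3=I  mem[L3]=16
7. P1: store L4 := 85  bus=[BusRdX]  L4: P0=I P1=M P2=I P3=I  mem[L4]=90
8. P2: store L2 := 44  bus=[BusRdX,Flush]  L2: P0=I P1=I P2=M P3=I  mem[L2]=96
9. P2: load  L1  bus=[BusRd]  L1: P0=I P1=O P2=S P3=I  mem[L1]=0
10. P1: load  L2  bus=[BusRd]  L2: P0=I P1=S P2=O P3=I  mem[L2]=96
11. P0: load  L0  bus=[BusRd]  L0: P0=E P1=I P2=I P3=I  mem[L0]=0
12. P2: load  L3  bus=[BusRd]  L3: P0=O P1=I P2=S P3=I  mem[L3]=16
13. P0: store L3 := 31  bus=[BusUpgr]  L3: P0=M P1=I P2=I P3=I  mem[L3]=16
14. P1: store L3 := 52  bus=[BusRdX,Flush]  L3: P0=I P1=M P2=I P3=I  mem[L3]=31
15. P3: load  L3  bus=[BusRd]  L3: P0=I P1=O P2=I P3=S  mem[L3]=31
16. P0: store L3 := 62  bus=[BusRdX,Flush]  L3: P0=M P1=I P2=I P3=I  mem[L3]=52
17. P0: store L3 := 39  bus=[-]  L3: P0=M P1=I P2=I P3=I  mem[L3]=52
18. P1: load  L3  bus=[BusRd]  L3: P0=O P1=S P2=I P3=I  mem[L3]=52

memory[L1] = 0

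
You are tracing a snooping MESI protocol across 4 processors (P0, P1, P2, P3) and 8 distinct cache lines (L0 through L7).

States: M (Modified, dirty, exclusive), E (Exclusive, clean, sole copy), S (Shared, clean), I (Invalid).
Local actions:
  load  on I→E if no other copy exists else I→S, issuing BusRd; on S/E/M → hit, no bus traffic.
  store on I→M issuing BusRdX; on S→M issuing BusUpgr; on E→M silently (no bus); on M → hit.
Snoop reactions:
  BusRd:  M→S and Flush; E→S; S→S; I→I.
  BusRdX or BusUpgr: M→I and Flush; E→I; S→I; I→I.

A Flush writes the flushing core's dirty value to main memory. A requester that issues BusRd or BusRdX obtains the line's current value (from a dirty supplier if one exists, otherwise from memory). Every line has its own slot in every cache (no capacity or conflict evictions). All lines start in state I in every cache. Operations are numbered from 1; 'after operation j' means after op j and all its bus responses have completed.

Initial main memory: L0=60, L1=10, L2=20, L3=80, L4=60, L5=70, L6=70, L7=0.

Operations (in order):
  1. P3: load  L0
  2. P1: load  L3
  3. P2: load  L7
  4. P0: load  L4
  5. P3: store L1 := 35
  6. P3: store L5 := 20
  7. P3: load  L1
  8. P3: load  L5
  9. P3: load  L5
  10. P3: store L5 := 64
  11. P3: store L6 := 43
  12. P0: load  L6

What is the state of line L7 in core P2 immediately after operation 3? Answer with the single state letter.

state = E

[1] P3: load  L0 | P0:I, P1:I, P2:I, P3:E(60) | bus: BusRd
[2] P1: load  L3 | P0:I, P1:E(80), P2:I, P3:I | bus: BusRd
[3] P2: load  L7 | P0:I, P1:I, P2:E(0), P3:I | bus: BusRd
[4] P0: load  L4 | P0:E(60), P1:I, P2:I, P3:I | bus: BusRd
[5] P3: store L1 := 35 | P0:I, P1:I, P2:I, P3:M(35) | bus: BusRdX
[6] P3: store L5 := 20 | P0:I, P1:I, P2:I, P3:M(20) | bus: BusRdX
[7] P3: load  L1 | P0:I, P1:I, P2:I, P3:M(35) | bus: none
[8] P3: load  L5 | P0:I, P1:I, P2:I, P3:M(20) | bus: none
[9] P3: load  L5 | P0:I, P1:I, P2:I, P3:M(20) | bus: none
[10] P3: store L5 := 64 | P0:I, P1:I, P2:I, P3:M(64) | bus: none
[11] P3: store L6 := 43 | P0:I, P1:I, P2:I, P3:M(43) | bus: BusRdX
[12] P0: load  L6 | P0:S(43), P1:I, P2:I, P3:S(43) | bus: BusRd,Flush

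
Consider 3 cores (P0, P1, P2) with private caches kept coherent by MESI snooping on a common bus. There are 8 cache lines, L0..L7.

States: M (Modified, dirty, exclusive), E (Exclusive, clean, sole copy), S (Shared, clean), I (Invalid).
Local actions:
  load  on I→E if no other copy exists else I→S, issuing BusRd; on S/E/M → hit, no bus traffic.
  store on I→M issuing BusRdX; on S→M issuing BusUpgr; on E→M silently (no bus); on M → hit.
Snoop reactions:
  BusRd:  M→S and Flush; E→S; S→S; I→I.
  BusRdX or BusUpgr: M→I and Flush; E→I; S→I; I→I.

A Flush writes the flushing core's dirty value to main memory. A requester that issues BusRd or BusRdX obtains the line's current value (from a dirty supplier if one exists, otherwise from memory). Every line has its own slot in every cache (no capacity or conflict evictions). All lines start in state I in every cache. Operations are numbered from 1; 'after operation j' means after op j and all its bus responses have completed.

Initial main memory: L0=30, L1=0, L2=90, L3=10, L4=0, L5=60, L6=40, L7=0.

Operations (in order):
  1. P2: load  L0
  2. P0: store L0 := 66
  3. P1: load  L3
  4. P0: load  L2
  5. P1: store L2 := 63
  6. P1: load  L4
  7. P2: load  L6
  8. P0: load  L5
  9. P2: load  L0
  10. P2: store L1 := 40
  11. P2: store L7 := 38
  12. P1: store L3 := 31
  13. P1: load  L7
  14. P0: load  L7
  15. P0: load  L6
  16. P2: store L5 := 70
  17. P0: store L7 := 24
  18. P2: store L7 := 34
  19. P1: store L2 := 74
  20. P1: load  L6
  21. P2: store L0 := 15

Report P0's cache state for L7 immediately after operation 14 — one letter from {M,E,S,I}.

state = S

  op1 P2: load  L0 → I/I/E on L0; bus BusRd; mem=30
  op2 P0: store L0 := 66 → M/I/I on L0; bus BusRdX; mem=30
  op3 P1: load  L3 → I/E/I on L3; bus BusRd; mem=10
  op4 P0: load  L2 → E/I/I on L2; bus BusRd; mem=90
  op5 P1: store L2 := 63 → I/M/I on L2; bus BusRdX; mem=90
  op6 P1: load  L4 → I/E/I on L4; bus BusRd; mem=0
  op7 P2: load  L6 → I/I/E on L6; bus BusRd; mem=40
  op8 P0: load  L5 → E/I/I on L5; bus BusRd; mem=60
  op9 P2: load  L0 → S/I/S on L0; bus BusRd Flush; mem=66
  op10 P2: store L1 := 40 → I/I/M on L1; bus BusRdX; mem=0
  op11 P2: store L7 := 38 → I/I/M on L7; bus BusRdX; mem=0
  op12 P1: store L3 := 31 → I/M/I on L3; bus (none); mem=10
  op13 P1: load  L7 → I/S/S on L7; bus BusRd Flush; mem=38
  op14 P0: load  L7 → S/S/S on L7; bus BusRd; mem=38
  op15 P0: load  L6 → S/I/S on L6; bus BusRd; mem=40
  op16 P2: store L5 := 70 → I/I/M on L5; bus BusRdX; mem=60
  op17 P0: store L7 := 24 → M/I/I on L7; bus BusUpgr; mem=38
  op18 P2: store L7 := 34 → I/I/M on L7; bus BusRdX Flush; mem=24
  op19 P1: store L2 := 74 → I/M/I on L2; bus (none); mem=90
  op20 P1: load  L6 → S/S/S on L6; bus BusRd; mem=40
  op21 P2: store L0 := 15 → I/I/M on L0; bus BusUpgr; mem=66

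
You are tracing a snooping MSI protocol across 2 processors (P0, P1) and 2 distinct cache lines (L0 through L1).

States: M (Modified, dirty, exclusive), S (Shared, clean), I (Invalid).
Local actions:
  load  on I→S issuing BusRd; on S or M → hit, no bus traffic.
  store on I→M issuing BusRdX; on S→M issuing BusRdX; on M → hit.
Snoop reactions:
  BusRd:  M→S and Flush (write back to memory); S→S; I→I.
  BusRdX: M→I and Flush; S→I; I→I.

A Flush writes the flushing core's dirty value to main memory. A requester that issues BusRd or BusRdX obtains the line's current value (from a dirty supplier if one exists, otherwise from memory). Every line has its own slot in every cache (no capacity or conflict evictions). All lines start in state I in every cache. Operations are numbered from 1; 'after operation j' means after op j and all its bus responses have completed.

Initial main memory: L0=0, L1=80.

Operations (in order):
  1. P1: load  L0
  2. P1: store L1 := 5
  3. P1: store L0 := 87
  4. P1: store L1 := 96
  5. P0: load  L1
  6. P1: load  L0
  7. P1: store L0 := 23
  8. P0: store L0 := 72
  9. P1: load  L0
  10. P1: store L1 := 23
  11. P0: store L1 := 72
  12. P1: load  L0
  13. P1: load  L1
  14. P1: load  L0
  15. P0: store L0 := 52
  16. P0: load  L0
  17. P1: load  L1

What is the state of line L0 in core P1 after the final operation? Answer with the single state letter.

state = I

[1] P1: load  L0 | P0:I, P1:S(0) | bus: BusRd
[2] P1: store L1 := 5 | P0:I, P1:M(5) | bus: BusRdX
[3] P1: store L0 := 87 | P0:I, P1:M(87) | bus: BusRdX
[4] P1: store L1 := 96 | P0:I, P1:M(96) | bus: none
[5] P0: load  L1 | P0:S(96), P1:S(96) | bus: BusRd,Flush
[6] P1: load  L0 | P0:I, P1:M(87) | bus: none
[7] P1: store L0 := 23 | P0:I, P1:M(23) | bus: none
[8] P0: store L0 := 72 | P0:M(72), P1:I | bus: BusRdX,Flush
[9] P1: load  L0 | P0:S(72), P1:S(72) | bus: BusRd,Flush
[10] P1: store L1 := 23 | P0:I, P1:M(23) | bus: BusRdX
[11] P0: store L1 := 72 | P0:M(72), P1:I | bus: BusRdX,Flush
[12] P1: load  L0 | P0:S(72), P1:S(72) | bus: none
[13] P1: load  L1 | P0:S(72), P1:S(72) | bus: BusRd,Flush
[14] P1: load  L0 | P0:S(72), P1:S(72) | bus: none
[15] P0: store L0 := 52 | P0:M(52), P1:I | bus: BusRdX
[16] P0: load  L0 | P0:M(52), P1:I | bus: none
[17] P1: load  L1 | P0:S(72), P1:S(72) | bus: none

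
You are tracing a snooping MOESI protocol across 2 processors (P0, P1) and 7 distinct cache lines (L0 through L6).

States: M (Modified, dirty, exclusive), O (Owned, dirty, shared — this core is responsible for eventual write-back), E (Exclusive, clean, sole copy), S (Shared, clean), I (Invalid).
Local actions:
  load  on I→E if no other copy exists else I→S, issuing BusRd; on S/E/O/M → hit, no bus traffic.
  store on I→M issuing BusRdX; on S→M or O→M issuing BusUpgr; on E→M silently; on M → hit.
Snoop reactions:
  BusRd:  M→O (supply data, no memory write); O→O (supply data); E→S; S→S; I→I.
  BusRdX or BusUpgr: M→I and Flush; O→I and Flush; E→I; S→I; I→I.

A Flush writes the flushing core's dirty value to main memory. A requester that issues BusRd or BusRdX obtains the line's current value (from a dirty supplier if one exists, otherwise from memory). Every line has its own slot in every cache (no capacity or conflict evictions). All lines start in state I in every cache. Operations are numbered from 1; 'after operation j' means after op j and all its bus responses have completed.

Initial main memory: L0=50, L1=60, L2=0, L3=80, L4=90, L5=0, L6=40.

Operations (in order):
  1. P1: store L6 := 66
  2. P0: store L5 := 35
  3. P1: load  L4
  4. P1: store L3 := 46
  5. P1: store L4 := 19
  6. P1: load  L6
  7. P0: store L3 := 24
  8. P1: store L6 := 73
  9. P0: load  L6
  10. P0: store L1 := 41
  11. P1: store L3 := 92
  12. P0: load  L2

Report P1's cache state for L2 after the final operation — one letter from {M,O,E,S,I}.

state = I

  op1 P1: store L6 := 66 → I/M on L6; bus BusRdX; mem=40
  op2 P0: store L5 := 35 → M/I on L5; bus BusRdX; mem=0
  op3 P1: load  L4 → I/E on L4; bus BusRd; mem=90
  op4 P1: store L3 := 46 → I/M on L3; bus BusRdX; mem=80
  op5 P1: store L4 := 19 → I/M on L4; bus (none); mem=90
  op6 P1: load  L6 → I/M on L6; bus (none); mem=40
  op7 P0: store L3 := 24 → M/I on L3; bus BusRdX Flush; mem=46
  op8 P1: store L6 := 73 → I/M on L6; bus (none); mem=40
  op9 P0: load  L6 → S/O on L6; bus BusRd; mem=40
  op10 P0: store L1 := 41 → M/I on L1; bus BusRdX; mem=60
  op11 P1: store L3 := 92 → I/M on L3; bus BusRdX Flush; mem=24
  op12 P0: load  L2 → E/I on L2; bus BusRd; mem=0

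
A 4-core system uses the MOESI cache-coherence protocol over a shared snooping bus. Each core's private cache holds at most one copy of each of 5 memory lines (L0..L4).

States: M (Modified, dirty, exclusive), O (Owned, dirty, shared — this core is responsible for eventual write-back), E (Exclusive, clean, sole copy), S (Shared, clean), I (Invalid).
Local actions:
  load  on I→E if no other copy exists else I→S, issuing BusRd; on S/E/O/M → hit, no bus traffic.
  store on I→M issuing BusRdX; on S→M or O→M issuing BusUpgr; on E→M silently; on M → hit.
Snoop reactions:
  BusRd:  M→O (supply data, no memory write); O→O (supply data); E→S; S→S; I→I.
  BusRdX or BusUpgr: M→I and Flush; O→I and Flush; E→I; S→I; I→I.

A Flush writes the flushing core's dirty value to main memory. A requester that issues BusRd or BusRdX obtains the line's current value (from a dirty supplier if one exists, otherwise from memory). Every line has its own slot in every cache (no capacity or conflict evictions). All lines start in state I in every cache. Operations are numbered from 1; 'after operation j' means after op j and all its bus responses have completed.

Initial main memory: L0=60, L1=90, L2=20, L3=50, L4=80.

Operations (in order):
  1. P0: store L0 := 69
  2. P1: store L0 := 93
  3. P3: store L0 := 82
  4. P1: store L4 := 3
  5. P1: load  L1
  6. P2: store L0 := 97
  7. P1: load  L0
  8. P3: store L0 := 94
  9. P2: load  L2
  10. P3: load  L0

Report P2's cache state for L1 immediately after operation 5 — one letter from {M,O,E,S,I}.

1. P0: store L0 := 69  bus=[BusRdX]  L0: P0=M P1=I P2=I P3=I  mem[L0]=60
2. P1: store L0 := 93  bus=[BusRdX,Flush]  L0: P0=I P1=M P2=I P3=I  mem[L0]=69
3. P3: store L0 := 82  bus=[BusRdX,Flush]  L0: P0=I P1=I P2=I P3=M  mem[L0]=93
4. P1: store L4 := 3  bus=[BusRdX]  L4: P0=I P1=M P2=I P3=I  mem[L4]=80
5. P1: load  L1  bus=[BusRd]  L1: P0=I P1=E P2=I P3=I  mem[L1]=90
6. P2: store L0 := 97  bus=[BusRdX,Flush]  L0: P0=I P1=I P2=M P3=I  mem[L0]=82
7. P1: load  L0  bus=[BusRd]  L0: P0=I P1=S P2=O P3=I  mem[L0]=82
8. P3: store L0 := 94  bus=[BusRdX,Flush]  L0: P0=I P1=I P2=I P3=M  mem[L0]=97
9. P2: load  L2  bus=[BusRd]  L2: P0=I P1=I P2=E P3=I  mem[L2]=20
10. P3: load  L0  bus=[-]  L0: P0=I P1=I P2=I P3=M  mem[L0]=97

state = I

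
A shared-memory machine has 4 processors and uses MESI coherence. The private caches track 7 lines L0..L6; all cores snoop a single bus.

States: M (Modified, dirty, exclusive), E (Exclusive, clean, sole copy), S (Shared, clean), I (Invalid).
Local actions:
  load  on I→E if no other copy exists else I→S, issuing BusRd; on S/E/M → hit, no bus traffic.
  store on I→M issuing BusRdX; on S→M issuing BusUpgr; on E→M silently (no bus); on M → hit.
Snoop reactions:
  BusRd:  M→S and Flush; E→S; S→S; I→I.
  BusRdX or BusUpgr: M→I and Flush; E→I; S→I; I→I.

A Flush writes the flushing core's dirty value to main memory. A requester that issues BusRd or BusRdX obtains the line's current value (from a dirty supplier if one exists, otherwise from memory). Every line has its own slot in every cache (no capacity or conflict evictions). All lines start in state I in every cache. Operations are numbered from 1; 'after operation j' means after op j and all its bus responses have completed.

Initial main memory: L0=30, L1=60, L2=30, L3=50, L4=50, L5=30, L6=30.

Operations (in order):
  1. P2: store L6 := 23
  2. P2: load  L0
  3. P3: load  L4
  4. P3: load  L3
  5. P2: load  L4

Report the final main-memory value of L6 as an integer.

memory[L6] = 30

1. P2: store L6 := 23  bus=[BusRdX]  L6: P0=I P1=I P2=M P3=I  mem[L6]=30
2. P2: load  L0  bus=[BusRd]  L0: P0=I P1=I P2=E P3=I  mem[L0]=30
3. P3: load  L4  bus=[BusRd]  L4: P0=I P1=I P2=I P3=E  mem[L4]=50
4. P3: load  L3  bus=[BusRd]  L3: P0=I P1=I P2=I P3=E  mem[L3]=50
5. P2: load  L4  bus=[BusRd]  L4: P0=I P1=I P2=S P3=S  mem[L4]=50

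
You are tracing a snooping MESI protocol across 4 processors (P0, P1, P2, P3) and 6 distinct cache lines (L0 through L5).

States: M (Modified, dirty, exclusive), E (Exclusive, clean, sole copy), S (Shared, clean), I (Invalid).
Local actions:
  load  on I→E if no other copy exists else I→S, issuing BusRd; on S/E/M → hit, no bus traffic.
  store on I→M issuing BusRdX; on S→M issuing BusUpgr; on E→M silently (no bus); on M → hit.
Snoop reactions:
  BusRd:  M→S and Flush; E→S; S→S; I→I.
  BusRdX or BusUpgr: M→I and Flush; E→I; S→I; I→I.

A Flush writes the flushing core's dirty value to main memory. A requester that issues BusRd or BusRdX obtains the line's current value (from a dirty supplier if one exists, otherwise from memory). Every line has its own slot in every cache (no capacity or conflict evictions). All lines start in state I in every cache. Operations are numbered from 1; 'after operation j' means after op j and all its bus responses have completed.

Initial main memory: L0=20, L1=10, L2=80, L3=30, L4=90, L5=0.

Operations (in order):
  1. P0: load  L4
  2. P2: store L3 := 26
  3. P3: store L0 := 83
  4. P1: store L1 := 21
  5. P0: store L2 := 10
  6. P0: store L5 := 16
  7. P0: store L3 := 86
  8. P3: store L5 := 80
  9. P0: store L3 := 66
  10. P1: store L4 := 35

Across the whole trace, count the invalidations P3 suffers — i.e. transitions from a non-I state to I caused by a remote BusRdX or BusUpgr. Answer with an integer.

invalidations = 0

[1] P0: load  L4 | P0:E(90), P1:I, P2:I, P3:I | bus: BusRd
[2] P2: store L3 := 26 | P0:I, P1:I, P2:M(26), P3:I | bus: BusRdX
[3] P3: store L0 := 83 | P0:I, P1:I, P2:I, P3:M(83) | bus: BusRdX
[4] P1: store L1 := 21 | P0:I, P1:M(21), P2:I, P3:I | bus: BusRdX
[5] P0: store L2 := 10 | P0:M(10), P1:I, P2:I, P3:I | bus: BusRdX
[6] P0: store L5 := 16 | P0:M(16), P1:I, P2:I, P3:I | bus: BusRdX
[7] P0: store L3 := 86 | P0:M(86), P1:I, P2:I, P3:I | bus: BusRdX,Flush
[8] P3: store L5 := 80 | P0:I, P1:I, P2:I, P3:M(80) | bus: BusRdX,Flush
[9] P0: store L3 := 66 | P0:M(66), P1:I, P2:I, P3:I | bus: none
[10] P1: store L4 := 35 | P0:I, P1:M(35), P2:I, P3:I | bus: BusRdX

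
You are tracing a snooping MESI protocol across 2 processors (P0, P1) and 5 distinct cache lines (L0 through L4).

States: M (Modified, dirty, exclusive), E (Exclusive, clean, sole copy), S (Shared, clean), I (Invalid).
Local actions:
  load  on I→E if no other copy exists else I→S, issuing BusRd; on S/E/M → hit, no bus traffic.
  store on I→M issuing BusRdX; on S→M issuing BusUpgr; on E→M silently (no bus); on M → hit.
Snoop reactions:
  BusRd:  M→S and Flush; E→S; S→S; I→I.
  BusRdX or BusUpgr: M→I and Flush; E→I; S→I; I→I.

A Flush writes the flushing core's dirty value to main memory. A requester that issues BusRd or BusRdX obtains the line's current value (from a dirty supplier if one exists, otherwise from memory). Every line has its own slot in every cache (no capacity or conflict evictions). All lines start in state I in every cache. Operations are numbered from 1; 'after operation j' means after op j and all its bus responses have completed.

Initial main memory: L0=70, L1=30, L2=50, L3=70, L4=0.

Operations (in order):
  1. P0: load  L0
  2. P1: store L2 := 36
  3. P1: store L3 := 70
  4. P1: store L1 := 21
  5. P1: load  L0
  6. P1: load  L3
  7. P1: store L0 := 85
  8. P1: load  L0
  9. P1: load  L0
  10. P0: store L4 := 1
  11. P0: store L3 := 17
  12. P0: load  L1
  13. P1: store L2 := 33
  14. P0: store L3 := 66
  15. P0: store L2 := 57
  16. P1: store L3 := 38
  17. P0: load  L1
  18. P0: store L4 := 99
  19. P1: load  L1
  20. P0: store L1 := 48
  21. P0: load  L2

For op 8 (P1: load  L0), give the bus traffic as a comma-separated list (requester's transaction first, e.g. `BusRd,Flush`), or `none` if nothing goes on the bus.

[1] P0: load  L0 | P0:E(70), P1:I | bus: BusRd
[2] P1: store L2 := 36 | P0:I, P1:M(36) | bus: BusRdX
[3] P1: store L3 := 70 | P0:I, P1:M(70) | bus: BusRdX
[4] P1: store L1 := 21 | P0:I, P1:M(21) | bus: BusRdX
[5] P1: load  L0 | P0:S(70), P1:S(70) | bus: BusRd
[6] P1: load  L3 | P0:I, P1:M(70) | bus: none
[7] P1: store L0 := 85 | P0:I, P1:M(85) | bus: BusUpgr
[8] P1: load  L0 | P0:I, P1:M(85) | bus: none
[9] P1: load  L0 | P0:I, P1:M(85) | bus: none
[10] P0: store L4 := 1 | P0:M(1), P1:I | bus: BusRdX
[11] P0: store L3 := 17 | P0:M(17), P1:I | bus: BusRdX,Flush
[12] P0: load  L1 | P0:S(21), P1:S(21) | bus: BusRd,Flush
[13] P1: store L2 := 33 | P0:I, P1:M(33) | bus: none
[14] P0: store L3 := 66 | P0:M(66), P1:I | bus: none
[15] P0: store L2 := 57 | P0:M(57), P1:I | bus: BusRdX,Flush
[16] P1: store L3 := 38 | P0:I, P1:M(38) | bus: BusRdX,Flush
[17] P0: load  L1 | P0:S(21), P1:S(21) | bus: none
[18] P0: store L4 := 99 | P0:M(99), P1:I | bus: none
[19] P1: load  L1 | P0:S(21), P1:S(21) | bus: none
[20] P0: store L1 := 48 | P0:M(48), P1:I | bus: BusUpgr
[21] P0: load  L2 | P0:M(57), P1:I | bus: none

bus = none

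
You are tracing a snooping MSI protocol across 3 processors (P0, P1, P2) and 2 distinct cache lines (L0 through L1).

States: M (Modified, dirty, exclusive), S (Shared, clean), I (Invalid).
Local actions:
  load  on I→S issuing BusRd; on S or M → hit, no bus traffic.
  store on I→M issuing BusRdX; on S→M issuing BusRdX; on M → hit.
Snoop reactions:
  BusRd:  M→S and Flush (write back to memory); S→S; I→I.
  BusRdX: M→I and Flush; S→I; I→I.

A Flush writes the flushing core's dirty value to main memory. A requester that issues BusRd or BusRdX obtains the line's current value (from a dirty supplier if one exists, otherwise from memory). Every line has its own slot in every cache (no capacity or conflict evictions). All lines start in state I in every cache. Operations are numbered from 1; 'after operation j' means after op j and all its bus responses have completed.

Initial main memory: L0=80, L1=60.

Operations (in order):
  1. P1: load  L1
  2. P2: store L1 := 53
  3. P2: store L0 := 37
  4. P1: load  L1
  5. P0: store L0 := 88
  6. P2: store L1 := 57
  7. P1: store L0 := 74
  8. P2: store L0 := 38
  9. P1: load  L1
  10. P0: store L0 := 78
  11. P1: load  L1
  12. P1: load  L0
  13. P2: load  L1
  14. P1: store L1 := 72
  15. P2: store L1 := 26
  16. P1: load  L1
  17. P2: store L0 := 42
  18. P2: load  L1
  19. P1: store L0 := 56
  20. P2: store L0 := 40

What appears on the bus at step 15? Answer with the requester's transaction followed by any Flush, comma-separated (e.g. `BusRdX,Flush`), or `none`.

1. P1: load  L1  bus=[BusRd]  L1: P0=I P1=S P2=I  mem[L1]=60
2. P2: store L1 := 53  bus=[BusRdX]  L1: P0=I P1=I P2=M  mem[L1]=60
3. P2: store L0 := 37  bus=[BusRdX]  L0: P0=I P1=I P2=M  mem[L0]=80
4. P1: load  L1  bus=[BusRd,Flush]  L1: P0=I P1=S P2=S  mem[L1]=53
5. P0: store L0 := 88  bus=[BusRdX,Flush]  L0: P0=M P1=I P2=I  mem[L0]=37
6. P2: store L1 := 57  bus=[BusRdX]  L1: P0=I P1=I P2=M  mem[L1]=53
7. P1: store L0 := 74  bus=[BusRdX,Flush]  L0: P0=I P1=M P2=I  mem[L0]=88
8. P2: store L0 := 38  bus=[BusRdX,Flush]  L0: P0=I P1=I P2=M  mem[L0]=74
9. P1: load  L1  bus=[BusRd,Flush]  L1: P0=I P1=S P2=S  mem[L1]=57
10. P0: store L0 := 78  bus=[BusRdX,Flush]  L0: P0=M P1=I P2=I  mem[L0]=38
11. P1: load  L1  bus=[-]  L1: P0=I P1=S P2=S  mem[L1]=57
12. P1: load  L0  bus=[BusRd,Flush]  L0: P0=S P1=S P2=I  mem[L0]=78
13. P2: load  L1  bus=[-]  L1: P0=I P1=S P2=S  mem[L1]=57
14. P1: store L1 := 72  bus=[BusRdX]  L1: P0=I P1=M P2=I  mem[L1]=57
15. P2: store L1 := 26  bus=[BusRdX,Flush]  L1: P0=I P1=I P2=M  mem[L1]=72
16. P1: load  L1  bus=[BusRd,Flush]  L1: P0=I P1=S P2=S  mem[L1]=26
17. P2: store L0 := 42  bus=[BusRdX]  L0: P0=I P1=I P2=M  mem[L0]=78
18. P2: load  L1  bus=[-]  L1: P0=I P1=S P2=S  mem[L1]=26
19. P1: store L0 := 56  bus=[BusRdX,Flush]  L0: P0=I P1=M P2=I  mem[L0]=42
20. P2: store L0 := 40  bus=[BusRdX,Flush]  L0: P0=I P1=I P2=M  mem[L0]=56

bus = BusRdX,Flush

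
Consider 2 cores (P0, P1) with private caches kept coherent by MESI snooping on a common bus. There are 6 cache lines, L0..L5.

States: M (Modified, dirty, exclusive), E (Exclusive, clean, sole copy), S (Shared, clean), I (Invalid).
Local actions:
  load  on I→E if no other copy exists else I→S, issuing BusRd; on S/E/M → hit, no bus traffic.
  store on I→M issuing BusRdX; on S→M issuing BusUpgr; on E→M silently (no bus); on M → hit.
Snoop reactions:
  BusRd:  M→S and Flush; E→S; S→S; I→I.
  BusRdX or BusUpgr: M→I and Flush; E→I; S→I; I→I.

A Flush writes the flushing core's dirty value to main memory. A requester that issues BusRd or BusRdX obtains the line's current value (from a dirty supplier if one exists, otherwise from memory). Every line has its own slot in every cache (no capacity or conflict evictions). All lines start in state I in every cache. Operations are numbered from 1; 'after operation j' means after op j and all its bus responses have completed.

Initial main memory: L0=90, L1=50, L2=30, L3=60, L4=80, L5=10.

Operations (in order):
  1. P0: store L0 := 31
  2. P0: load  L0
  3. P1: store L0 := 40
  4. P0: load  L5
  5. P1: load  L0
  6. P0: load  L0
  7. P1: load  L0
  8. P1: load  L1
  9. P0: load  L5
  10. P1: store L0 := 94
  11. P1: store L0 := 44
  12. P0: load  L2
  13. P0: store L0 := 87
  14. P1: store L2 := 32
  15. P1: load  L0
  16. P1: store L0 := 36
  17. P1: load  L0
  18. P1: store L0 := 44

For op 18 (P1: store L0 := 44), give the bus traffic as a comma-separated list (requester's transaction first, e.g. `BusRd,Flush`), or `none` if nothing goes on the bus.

1. P0: store L0 := 31  bus=[BusRdX]  L0: P0=M P1=I  mem[L0]=90
2. P0: load  L0  bus=[-]  L0: P0=M P1=I  mem[L0]=90
3. P1: store L0 := 40  bus=[BusRdX,Flush]  L0: P0=I P1=M  mem[L0]=31
4. P0: load  L5  bus=[BusRd]  L5: P0=E P1=I  mem[L5]=10
5. P1: load  L0  bus=[-]  L0: P0=I P1=M  mem[L0]=31
6. P0: load  L0  bus=[BusRd,Flush]  L0: P0=S P1=S  mem[L0]=40
7. P1: load  L0  bus=[-]  L0: P0=S P1=S  mem[L0]=40
8. P1: load  L1  bus=[BusRd]  L1: P0=I P1=E  mem[L1]=50
9. P0: load  L5  bus=[-]  L5: P0=E P1=I  mem[L5]=10
10. P1: store L0 := 94  bus=[BusUpgr]  L0: P0=I P1=M  mem[L0]=40
11. P1: store L0 := 44  bus=[-]  L0: P0=I P1=M  mem[L0]=40
12. P0: load  L2  bus=[BusRd]  L2: P0=E P1=I  mem[L2]=30
13. P0: store L0 := 87  bus=[BusRdX,Flush]  L0: P0=M P1=I  mem[L0]=44
14. P1: store L2 := 32  bus=[BusRdX]  L2: P0=I P1=M  mem[L2]=30
15. P1: load  L0  bus=[BusRd,Flush]  L0: P0=S P1=S  mem[L0]=87
16. P1: store L0 := 36  bus=[BusUpgr]  L0: P0=I P1=M  mem[L0]=87
17. P1: load  L0  bus=[-]  L0: P0=I P1=M  mem[L0]=87
18. P1: store L0 := 44  bus=[-]  L0: P0=I P1=M  mem[L0]=87

bus = none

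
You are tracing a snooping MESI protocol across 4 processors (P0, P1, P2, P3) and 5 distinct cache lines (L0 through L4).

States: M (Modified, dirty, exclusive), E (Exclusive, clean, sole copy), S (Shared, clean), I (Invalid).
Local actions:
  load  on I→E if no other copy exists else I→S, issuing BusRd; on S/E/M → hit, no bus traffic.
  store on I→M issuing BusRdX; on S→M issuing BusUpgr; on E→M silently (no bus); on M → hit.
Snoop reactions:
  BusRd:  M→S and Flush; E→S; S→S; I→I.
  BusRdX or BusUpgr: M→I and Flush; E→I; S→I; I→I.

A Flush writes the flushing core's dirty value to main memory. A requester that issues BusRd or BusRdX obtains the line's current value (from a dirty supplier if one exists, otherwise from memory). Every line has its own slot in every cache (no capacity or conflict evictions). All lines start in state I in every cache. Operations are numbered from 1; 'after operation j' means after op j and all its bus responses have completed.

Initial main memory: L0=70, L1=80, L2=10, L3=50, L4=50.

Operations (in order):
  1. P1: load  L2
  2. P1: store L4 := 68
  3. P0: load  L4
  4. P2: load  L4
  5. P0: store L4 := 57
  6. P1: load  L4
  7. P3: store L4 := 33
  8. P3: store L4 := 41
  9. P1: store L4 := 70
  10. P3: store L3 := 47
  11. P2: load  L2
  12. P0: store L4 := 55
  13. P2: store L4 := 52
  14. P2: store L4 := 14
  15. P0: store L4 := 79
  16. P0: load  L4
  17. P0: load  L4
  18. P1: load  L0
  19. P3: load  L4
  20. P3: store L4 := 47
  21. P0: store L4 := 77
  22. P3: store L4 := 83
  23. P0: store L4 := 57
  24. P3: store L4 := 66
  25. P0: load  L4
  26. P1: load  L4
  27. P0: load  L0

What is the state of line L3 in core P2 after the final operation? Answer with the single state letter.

state = I

  op1 P1: load  L2 → I/E/I/I on L2; bus BusRd; mem=10
  op2 P1: store L4 := 68 → I/M/I/I on L4; bus BusRdX; mem=50
  op3 P0: load  L4 → S/S/I/I on L4; bus BusRd Flush; mem=68
  op4 P2: load  L4 → S/S/S/I on L4; bus BusRd; mem=68
  op5 P0: store L4 := 57 → M/I/I/I on L4; bus BusUpgr; mem=68
  op6 P1: load  L4 → S/S/I/I on L4; bus BusRd Flush; mem=57
  op7 P3: store L4 := 33 → I/I/I/M on L4; bus BusRdX; mem=57
  op8 P3: store L4 := 41 → I/I/I/M on L4; bus (none); mem=57
  op9 P1: store L4 := 70 → I/M/I/I on L4; bus BusRdX Flush; mem=41
  op10 P3: store L3 := 47 → I/I/I/M on L3; bus BusRdX; mem=50
  op11 P2: load  L2 → I/S/S/I on L2; bus BusRd; mem=10
  op12 P0: store L4 := 55 → M/I/I/I on L4; bus BusRdX Flush; mem=70
  op13 P2: store L4 := 52 → I/I/M/I on L4; bus BusRdX Flush; mem=55
  op14 P2: store L4 := 14 → I/I/M/I on L4; bus (none); mem=55
  op15 P0: store L4 := 79 → M/I/I/I on L4; bus BusRdX Flush; mem=14
  op16 P0: load  L4 → M/I/I/I on L4; bus (none); mem=14
  op17 P0: load  L4 → M/I/I/I on L4; bus (none); mem=14
  op18 P1: load  L0 → I/E/I/I on L0; bus BusRd; mem=70
  op19 P3: load  L4 → S/I/I/S on L4; bus BusRd Flush; mem=79
  op20 P3: store L4 := 47 → I/I/I/M on L4; bus BusUpgr; mem=79
  op21 P0: store L4 := 77 → M/I/I/I on L4; bus BusRdX Flush; mem=47
  op22 P3: store L4 := 83 → I/I/I/M on L4; bus BusRdX Flush; mem=77
  op23 P0: store L4 := 57 → M/I/I/I on L4; bus BusRdX Flush; mem=83
  op24 P3: store L4 := 66 → I/I/I/M on L4; bus BusRdX Flush; mem=57
  op25 P0: load  L4 → S/I/I/S on L4; bus BusRd Flush; mem=66
  op26 P1: load  L4 → S/S/I/S on L4; bus BusRd; mem=66
  op27 P0: load  L0 → S/S/I/I on L0; bus BusRd; mem=70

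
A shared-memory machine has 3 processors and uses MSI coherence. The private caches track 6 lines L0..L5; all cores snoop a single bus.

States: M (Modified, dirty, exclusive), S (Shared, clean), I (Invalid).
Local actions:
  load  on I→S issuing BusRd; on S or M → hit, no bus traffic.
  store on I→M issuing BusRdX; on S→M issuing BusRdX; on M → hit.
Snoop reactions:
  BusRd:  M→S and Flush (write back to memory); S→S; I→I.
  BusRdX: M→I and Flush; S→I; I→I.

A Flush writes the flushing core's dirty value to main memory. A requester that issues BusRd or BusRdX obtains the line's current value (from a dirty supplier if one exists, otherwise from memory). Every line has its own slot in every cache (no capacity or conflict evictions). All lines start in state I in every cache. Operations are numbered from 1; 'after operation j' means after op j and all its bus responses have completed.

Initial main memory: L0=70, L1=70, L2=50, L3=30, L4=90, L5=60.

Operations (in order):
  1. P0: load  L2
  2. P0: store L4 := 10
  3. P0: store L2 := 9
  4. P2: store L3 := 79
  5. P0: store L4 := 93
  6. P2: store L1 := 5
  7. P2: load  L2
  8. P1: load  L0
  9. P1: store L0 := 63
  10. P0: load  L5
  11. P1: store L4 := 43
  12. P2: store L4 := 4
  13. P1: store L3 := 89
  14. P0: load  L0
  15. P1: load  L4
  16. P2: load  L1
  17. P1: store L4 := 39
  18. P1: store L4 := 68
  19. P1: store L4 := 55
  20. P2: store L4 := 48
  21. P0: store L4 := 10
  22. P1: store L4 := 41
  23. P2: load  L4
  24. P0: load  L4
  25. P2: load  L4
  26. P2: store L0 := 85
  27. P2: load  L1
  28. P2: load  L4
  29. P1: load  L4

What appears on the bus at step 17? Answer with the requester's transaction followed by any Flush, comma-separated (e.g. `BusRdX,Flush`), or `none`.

bus = BusRdX

[1] P0: load  L2 | P0:S(50), P1:I, P2:I | bus: BusRd
[2] P0: store L4 := 10 | P0:M(10), P1:I, P2:I | bus: BusRdX
[3] P0: store L2 := 9 | P0:M(9), P1:I, P2:I | bus: BusRdX
[4] P2: store L3 := 79 | P0:I, P1:I, P2:M(79) | bus: BusRdX
[5] P0: store L4 := 93 | P0:M(93), P1:I, P2:I | bus: none
[6] P2: store L1 := 5 | P0:I, P1:I, P2:M(5) | bus: BusRdX
[7] P2: load  L2 | P0:S(9), P1:I, P2:S(9) | bus: BusRd,Flush
[8] P1: load  L0 | P0:I, P1:S(70), P2:I | bus: BusRd
[9] P1: store L0 := 63 | P0:I, P1:M(63), P2:I | bus: BusRdX
[10] P0: load  L5 | P0:S(60), P1:I, P2:I | bus: BusRd
[11] P1: store L4 := 43 | P0:I, P1:M(43), P2:I | bus: BusRdX,Flush
[12] P2: store L4 := 4 | P0:I, P1:I, P2:M(4) | bus: BusRdX,Flush
[13] P1: store L3 := 89 | P0:I, P1:M(89), P2:I | bus: BusRdX,Flush
[14] P0: load  L0 | P0:S(63), P1:S(63), P2:I | bus: BusRd,Flush
[15] P1: load  L4 | P0:I, P1:S(4), P2:S(4) | bus: BusRd,Flush
[16] P2: load  L1 | P0:I, P1:I, P2:M(5) | bus: none
[17] P1: store L4 := 39 | P0:I, P1:M(39), P2:I | bus: BusRdX
[18] P1: store L4 := 68 | P0:I, P1:M(68), P2:I | bus: none
[19] P1: store L4 := 55 | P0:I, P1:M(55), P2:I | bus: none
[20] P2: store L4 := 48 | P0:I, P1:I, P2:M(48) | bus: BusRdX,Flush
[21] P0: store L4 := 10 | P0:M(10), P1:I, P2:I | bus: BusRdX,Flush
[22] P1: store L4 := 41 | P0:I, P1:M(41), P2:I | bus: BusRdX,Flush
[23] P2: load  L4 | P0:I, P1:S(41), P2:S(41) | bus: BusRd,Flush
[24] P0: load  L4 | P0:S(41), P1:S(41), P2:S(41) | bus: BusRd
[25] P2: load  L4 | P0:S(41), P1:S(41), P2:S(41) | bus: none
[26] P2: store L0 := 85 | P0:I, P1:I, P2:M(85) | bus: BusRdX
[27] P2: load  L1 | P0:I, P1:I, P2:M(5) | bus: none
[28] P2: load  L4 | P0:S(41), P1:S(41), P2:S(41) | bus: none
[29] P1: load  L4 | P0:S(41), P1:S(41), P2:S(41) | bus: none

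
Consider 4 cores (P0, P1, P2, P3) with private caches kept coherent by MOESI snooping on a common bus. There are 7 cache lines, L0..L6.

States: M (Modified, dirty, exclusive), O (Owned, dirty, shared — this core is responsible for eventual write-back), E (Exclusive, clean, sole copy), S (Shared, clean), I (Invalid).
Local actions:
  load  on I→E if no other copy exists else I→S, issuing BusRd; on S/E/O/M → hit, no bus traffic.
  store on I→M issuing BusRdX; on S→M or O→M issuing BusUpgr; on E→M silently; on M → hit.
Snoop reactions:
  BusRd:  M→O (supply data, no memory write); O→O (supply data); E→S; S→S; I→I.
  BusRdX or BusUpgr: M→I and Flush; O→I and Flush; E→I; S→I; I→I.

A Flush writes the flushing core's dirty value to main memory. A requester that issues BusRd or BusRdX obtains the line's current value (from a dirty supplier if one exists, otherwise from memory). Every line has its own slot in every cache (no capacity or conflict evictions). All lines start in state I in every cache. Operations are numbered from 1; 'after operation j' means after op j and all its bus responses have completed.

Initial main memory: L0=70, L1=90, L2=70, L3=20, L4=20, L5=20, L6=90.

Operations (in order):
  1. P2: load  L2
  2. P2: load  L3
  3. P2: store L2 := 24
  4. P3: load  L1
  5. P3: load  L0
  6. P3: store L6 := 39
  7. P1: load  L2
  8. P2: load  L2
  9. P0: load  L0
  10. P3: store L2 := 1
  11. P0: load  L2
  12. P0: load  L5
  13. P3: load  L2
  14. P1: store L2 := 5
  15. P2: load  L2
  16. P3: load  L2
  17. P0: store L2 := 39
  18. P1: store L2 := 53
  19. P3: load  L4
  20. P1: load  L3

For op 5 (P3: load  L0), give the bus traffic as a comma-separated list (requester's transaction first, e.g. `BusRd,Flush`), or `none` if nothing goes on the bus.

1. P2: load  L2  bus=[BusRd]  L2: P0=I P1=I P2=E P3=I  mem[L2]=70
2. P2: load  L3  bus=[BusRd]  L3: P0=I P1=I P2=E P3=I  mem[L3]=20
3. P2: store L2 := 24  bus=[-]  L2: P0=I P1=I P2=M P3=I  mem[L2]=70
4. P3: load  L1  bus=[BusRd]  L1: P0=I P1=I P2=I P3=E  mem[L1]=90
5. P3: load  L0  bus=[BusRd]  L0: P0=I P1=I P2=I P3=E  mem[L0]=70
6. P3: store L6 := 39  bus=[BusRdX]  L6: P0=I P1=I P2=I P3=M  mem[L6]=90
7. P1: load  L2  bus=[BusRd]  L2: P0=I P1=S P2=O P3=I  mem[L2]=70
8. P2: load  L2  bus=[-]  L2: P0=I P1=S P2=O P3=I  mem[L2]=70
9. P0: load  L0  bus=[BusRd]  L0: P0=S P1=I P2=I P3=S  mem[L0]=70
10. P3: store L2 := 1  bus=[BusRdX,Flush]  L2: P0=I P1=I P2=I P3=M  mem[L2]=24
11. P0: load  L2  bus=[BusRd]  L2: P0=S P1=I P2=I P3=O  mem[L2]=24
12. P0: load  L5  bus=[BusRd]  L5: P0=E P1=I P2=I P3=I  mem[L5]=20
13. P3: load  L2  bus=[-]  L2: P0=S P1=I P2=I P3=O  mem[L2]=24
14. P1: store L2 := 5  bus=[BusRdX,Flush]  L2: P0=I P1=M P2=I P3=I  mem[L2]=1
15. P2: load  L2  bus=[BusRd]  L2: P0=I P1=O P2=S P3=I  mem[L2]=1
16. P3: load  L2  bus=[BusRd]  L2: P0=I P1=O P2=S P3=S  mem[L2]=1
17. P0: store L2 := 39  bus=[BusRdX,Flush]  L2: P0=M P1=I P2=I P3=I  mem[L2]=5
18. P1: store L2 := 53  bus=[BusRdX,Flush]  L2: P0=I P1=M P2=I P3=I  mem[L2]=39
19. P3: load  L4  bus=[BusRd]  L4: P0=I P1=I P2=I P3=E  mem[L4]=20
20. P1: load  L3  bus=[BusRd]  L3: P0=I P1=S P2=S P3=I  mem[L3]=20

bus = BusRd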